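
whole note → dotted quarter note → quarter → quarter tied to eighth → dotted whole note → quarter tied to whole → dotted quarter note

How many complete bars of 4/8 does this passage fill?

One bar of 4/8 = 4 eighth notes.
Each duration in eighth notes: whole note = 8; dotted quarter note = 3; quarter = 2; quarter tied to eighth (quarter + eighth) = 3; dotted whole note = 12; quarter tied to whole (quarter + whole) = 10; dotted quarter note = 3.
Sum: 8 + 3 + 2 + 3 + 12 + 10 + 3 = 41.
41 ÷ 4 = 10 complete bars with 1 left over.

10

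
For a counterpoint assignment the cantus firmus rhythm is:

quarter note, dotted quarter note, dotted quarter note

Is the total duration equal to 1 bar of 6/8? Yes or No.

One bar of 6/8 = 6 eighth notes.
Working in eighth notes: quarter note = 2; dotted quarter note = 3; dotted quarter note = 3.
Sum: 2 + 3 + 3 = 8.
8 exceeds 6, so the answer is No.

No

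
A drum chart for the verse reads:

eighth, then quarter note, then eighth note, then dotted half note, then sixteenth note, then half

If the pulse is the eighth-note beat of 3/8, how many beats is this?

14.5

One eighth-note beat = 2 sixteenth notes.
Working in sixteenth notes: eighth = 2; quarter note = 4; eighth note = 2; dotted half note = 12; sixteenth note = 1; half = 8.
Total: 2 + 4 + 2 + 12 + 1 + 8 = 29.
29 ÷ 2 = 14.5 beats.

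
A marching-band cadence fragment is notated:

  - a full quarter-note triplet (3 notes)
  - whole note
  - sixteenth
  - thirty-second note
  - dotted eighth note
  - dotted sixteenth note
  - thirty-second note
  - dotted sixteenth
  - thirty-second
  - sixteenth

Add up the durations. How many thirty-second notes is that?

Convert each value to thirty-second notes: a full quarter-note triplet (3 notes) (three triplet quarters span one half) = 16; whole note = 32; sixteenth = 2; thirty-second note = 1; dotted eighth note = 6; dotted sixteenth note = 3; thirty-second note = 1; dotted sixteenth = 3; thirty-second = 1; sixteenth = 2.
Altogether 16 + 32 + 2 + 1 + 6 + 3 + 1 + 3 + 1 + 2 = 67 thirty-second notes.

67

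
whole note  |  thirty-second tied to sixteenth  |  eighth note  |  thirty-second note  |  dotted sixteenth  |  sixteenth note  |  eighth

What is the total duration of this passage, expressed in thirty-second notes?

Each duration in thirty-second notes: whole note = 32; thirty-second tied to sixteenth (thirty-second + sixteenth) = 3; eighth note = 4; thirty-second note = 1; dotted sixteenth = 3; sixteenth note = 2; eighth = 4.
Altogether 32 + 3 + 4 + 1 + 3 + 2 + 4 = 49 thirty-second notes.

49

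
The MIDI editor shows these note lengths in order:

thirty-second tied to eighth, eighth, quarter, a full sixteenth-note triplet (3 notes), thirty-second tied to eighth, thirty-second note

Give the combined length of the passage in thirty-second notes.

In thirty-second notes: thirty-second tied to eighth (thirty-second + eighth) = 5; eighth = 4; quarter = 8; a full sixteenth-note triplet (3 notes) (three triplet sixteenths span one eighth) = 4; thirty-second tied to eighth (thirty-second + eighth) = 5; thirty-second note = 1.
Sum: 5 + 4 + 8 + 4 + 5 + 1 = 27 thirty-second notes.

27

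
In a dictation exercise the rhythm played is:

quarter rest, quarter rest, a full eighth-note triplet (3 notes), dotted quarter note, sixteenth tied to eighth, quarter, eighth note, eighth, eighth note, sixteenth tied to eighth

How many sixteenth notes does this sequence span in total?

Convert each value to sixteenth notes: quarter rest = 4; quarter rest = 4; a full eighth-note triplet (3 notes) (three triplet eighths span one quarter) = 4; dotted quarter note = 6; sixteenth tied to eighth (sixteenth + eighth) = 3; quarter = 4; eighth note = 2; eighth = 2; eighth note = 2; sixteenth tied to eighth (sixteenth + eighth) = 3.
Adding: 4 + 4 + 4 + 6 + 3 + 4 + 2 + 2 + 2 + 3 = 34 sixteenth notes.

34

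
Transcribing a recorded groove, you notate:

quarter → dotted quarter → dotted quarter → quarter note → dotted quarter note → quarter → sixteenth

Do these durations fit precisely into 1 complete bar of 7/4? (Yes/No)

One bar of 7/4 = 28 sixteenth notes.
Working in sixteenth notes: quarter = 4; dotted quarter = 6; dotted quarter = 6; quarter note = 4; dotted quarter note = 6; quarter = 4; sixteenth = 1.
Adding: 4 + 6 + 6 + 4 + 6 + 4 + 1 = 31.
31 exceeds 28, so the answer is No.

No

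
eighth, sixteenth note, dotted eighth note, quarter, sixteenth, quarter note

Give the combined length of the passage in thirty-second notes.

30

Working in thirty-second notes: eighth = 4; sixteenth note = 2; dotted eighth note = 6; quarter = 8; sixteenth = 2; quarter note = 8.
Adding: 4 + 2 + 6 + 8 + 2 + 8 = 30 thirty-second notes.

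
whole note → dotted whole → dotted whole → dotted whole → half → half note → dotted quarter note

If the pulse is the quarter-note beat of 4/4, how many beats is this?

One quarter-note beat = 2 eighth notes.
Working in eighth notes: whole note = 8; dotted whole = 12; dotted whole = 12; dotted whole = 12; half = 4; half note = 4; dotted quarter note = 3.
Adding: 8 + 12 + 12 + 12 + 4 + 4 + 3 = 55.
55 ÷ 2 = 27.5 beats.

27.5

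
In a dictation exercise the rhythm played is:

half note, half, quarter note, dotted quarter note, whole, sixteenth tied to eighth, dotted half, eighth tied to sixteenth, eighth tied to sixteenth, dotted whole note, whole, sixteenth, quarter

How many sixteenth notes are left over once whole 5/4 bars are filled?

8

One bar of 5/4 = 20 sixteenth notes.
Express everything in sixteenth notes: half note = 8; half = 8; quarter note = 4; dotted quarter note = 6; whole = 16; sixteenth tied to eighth (sixteenth + eighth) = 3; dotted half = 12; eighth tied to sixteenth (eighth + sixteenth) = 3; eighth tied to sixteenth (eighth + sixteenth) = 3; dotted whole note = 24; whole = 16; sixteenth = 1; quarter = 4.
Adding: 8 + 8 + 4 + 6 + 16 + 3 + 12 + 3 + 3 + 24 + 16 + 1 + 4 = 108.
108 ÷ 20 = 5 complete bars with 8 sixteenth notes remaining.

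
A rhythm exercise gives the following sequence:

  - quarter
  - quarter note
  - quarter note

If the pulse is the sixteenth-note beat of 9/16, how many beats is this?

12

One sixteenth-note beat = 2 thirty-second notes.
Express everything in thirty-second notes: quarter = 8; quarter note = 8; quarter note = 8.
Sum: 8 + 8 + 8 = 24.
24 ÷ 2 = 12 beats.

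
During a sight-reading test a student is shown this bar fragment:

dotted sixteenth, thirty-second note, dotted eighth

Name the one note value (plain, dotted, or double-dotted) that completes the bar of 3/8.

The bar of 3/8 = 12 thirty-second notes.
Each duration in thirty-second notes: dotted sixteenth = 3; thirty-second note = 1; dotted eighth = 6.
Sum: 3 + 1 + 6 = 10.
Remaining: 12 − 10 = 2 thirty-second notes, which is a sixteenth note.

sixteenth note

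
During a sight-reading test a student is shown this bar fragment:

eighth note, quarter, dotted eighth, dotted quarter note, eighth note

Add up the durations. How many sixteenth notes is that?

Each duration in sixteenth notes: eighth note = 2; quarter = 4; dotted eighth = 3; dotted quarter note = 6; eighth note = 2.
Sum: 2 + 4 + 3 + 6 + 2 = 17 sixteenth notes.

17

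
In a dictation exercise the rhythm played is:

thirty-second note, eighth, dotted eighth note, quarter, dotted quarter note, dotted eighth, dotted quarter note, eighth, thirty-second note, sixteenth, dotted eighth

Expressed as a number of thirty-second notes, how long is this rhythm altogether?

62

Working in thirty-second notes: thirty-second note = 1; eighth = 4; dotted eighth note = 6; quarter = 8; dotted quarter note = 12; dotted eighth = 6; dotted quarter note = 12; eighth = 4; thirty-second note = 1; sixteenth = 2; dotted eighth = 6.
Sum: 1 + 4 + 6 + 8 + 12 + 6 + 12 + 4 + 1 + 2 + 6 = 62 thirty-second notes.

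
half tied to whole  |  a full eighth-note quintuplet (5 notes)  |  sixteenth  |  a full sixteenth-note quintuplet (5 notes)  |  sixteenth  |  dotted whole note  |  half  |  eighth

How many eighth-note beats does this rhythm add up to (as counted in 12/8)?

One eighth-note beat = 2 sixteenth notes.
In sixteenth notes: half tied to whole (half + whole) = 24; a full eighth-note quintuplet (5 notes) (five quintuplet eighths span one half) = 8; sixteenth = 1; a full sixteenth-note quintuplet (5 notes) (five quintuplet sixteenths span one quarter) = 4; sixteenth = 1; dotted whole note = 24; half = 8; eighth = 2.
Adding: 24 + 8 + 1 + 4 + 1 + 24 + 8 + 2 = 72.
72 ÷ 2 = 36 beats.

36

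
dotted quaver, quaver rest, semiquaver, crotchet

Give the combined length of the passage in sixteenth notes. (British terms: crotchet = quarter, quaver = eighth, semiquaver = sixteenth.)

Working in sixteenth notes: dotted quaver = 3; quaver rest = 2; semiquaver = 1; crotchet = 4.
Sum: 3 + 2 + 1 + 4 = 10 sixteenth notes.

10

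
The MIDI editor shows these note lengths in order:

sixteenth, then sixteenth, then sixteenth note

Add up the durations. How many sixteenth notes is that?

Working in sixteenth notes: sixteenth = 1; sixteenth = 1; sixteenth note = 1.
Sum: 1 + 1 + 1 = 3 sixteenth notes.

3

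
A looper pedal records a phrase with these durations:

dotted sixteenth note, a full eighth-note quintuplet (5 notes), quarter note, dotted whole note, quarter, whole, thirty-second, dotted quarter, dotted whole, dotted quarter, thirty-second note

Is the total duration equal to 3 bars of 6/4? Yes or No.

No

One bar of 6/4 = 48 thirty-second notes, so 3 bars = 144.
Convert each value to thirty-second notes: dotted sixteenth note = 3; a full eighth-note quintuplet (5 notes) (five quintuplet eighths span one half) = 16; quarter note = 8; dotted whole note = 48; quarter = 8; whole = 32; thirty-second = 1; dotted quarter = 12; dotted whole = 48; dotted quarter = 12; thirty-second note = 1.
Altogether 3 + 16 + 8 + 48 + 8 + 32 + 1 + 12 + 48 + 12 + 1 = 189.
189 exceeds 144, so the answer is No.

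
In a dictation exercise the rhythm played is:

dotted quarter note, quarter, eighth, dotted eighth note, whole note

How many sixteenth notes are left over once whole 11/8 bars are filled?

One bar of 11/8 = 22 sixteenth notes.
Each duration in sixteenth notes: dotted quarter note = 6; quarter = 4; eighth = 2; dotted eighth note = 3; whole note = 16.
Altogether 6 + 4 + 2 + 3 + 16 = 31.
31 ÷ 22 = 1 complete bar with 9 sixteenth notes remaining.

9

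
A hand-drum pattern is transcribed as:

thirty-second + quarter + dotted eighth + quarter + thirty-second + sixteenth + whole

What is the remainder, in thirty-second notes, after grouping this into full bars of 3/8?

10

One bar of 3/8 = 12 thirty-second notes.
Express everything in thirty-second notes: thirty-second = 1; quarter = 8; dotted eighth = 6; quarter = 8; thirty-second = 1; sixteenth = 2; whole = 32.
Sum: 1 + 8 + 6 + 8 + 1 + 2 + 32 = 58.
58 ÷ 12 = 4 complete bars with 10 thirty-second notes remaining.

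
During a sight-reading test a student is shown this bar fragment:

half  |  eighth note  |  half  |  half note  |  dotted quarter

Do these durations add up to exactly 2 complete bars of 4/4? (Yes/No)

One bar of 4/4 = 8 eighth notes, so 2 bars = 16.
Working in eighth notes: half = 4; eighth note = 1; half = 4; half note = 4; dotted quarter = 3.
Sum: 4 + 1 + 4 + 4 + 3 = 16.
16 equals 16, so the answer is Yes.

Yes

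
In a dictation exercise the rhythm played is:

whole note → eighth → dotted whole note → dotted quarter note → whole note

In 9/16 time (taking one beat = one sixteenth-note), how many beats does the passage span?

64

One sixteenth-note beat = 2 thirty-second notes.
Express everything in thirty-second notes: whole note = 32; eighth = 4; dotted whole note = 48; dotted quarter note = 12; whole note = 32.
Sum: 32 + 4 + 48 + 12 + 32 = 128.
128 ÷ 2 = 64 beats.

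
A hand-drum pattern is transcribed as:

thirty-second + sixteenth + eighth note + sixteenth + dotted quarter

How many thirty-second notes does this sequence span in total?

21

Convert each value to thirty-second notes: thirty-second = 1; sixteenth = 2; eighth note = 4; sixteenth = 2; dotted quarter = 12.
Adding: 1 + 2 + 4 + 2 + 12 = 21 thirty-second notes.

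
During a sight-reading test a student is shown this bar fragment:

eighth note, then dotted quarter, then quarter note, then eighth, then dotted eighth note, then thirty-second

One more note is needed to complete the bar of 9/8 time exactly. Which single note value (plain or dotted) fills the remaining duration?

The bar of 9/8 = 36 thirty-second notes.
Each duration in thirty-second notes: eighth note = 4; dotted quarter = 12; quarter note = 8; eighth = 4; dotted eighth note = 6; thirty-second = 1.
Altogether 4 + 12 + 8 + 4 + 6 + 1 = 35.
Remaining: 36 − 35 = 1 thirty-second note, which is a thirty-second note.

thirty-second note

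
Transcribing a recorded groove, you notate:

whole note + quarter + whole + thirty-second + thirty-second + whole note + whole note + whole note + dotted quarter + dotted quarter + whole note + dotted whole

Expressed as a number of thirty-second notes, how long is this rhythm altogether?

274

In thirty-second notes: whole note = 32; quarter = 8; whole = 32; thirty-second = 1; thirty-second = 1; whole note = 32; whole note = 32; whole note = 32; dotted quarter = 12; dotted quarter = 12; whole note = 32; dotted whole = 48.
Sum: 32 + 8 + 32 + 1 + 1 + 32 + 32 + 32 + 12 + 12 + 32 + 48 = 274 thirty-second notes.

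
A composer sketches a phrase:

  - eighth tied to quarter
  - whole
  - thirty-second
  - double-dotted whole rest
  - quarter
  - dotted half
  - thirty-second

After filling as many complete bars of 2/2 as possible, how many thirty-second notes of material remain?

6

One bar of 2/2 = 32 thirty-second notes.
In thirty-second notes: eighth tied to quarter (eighth + quarter) = 12; whole = 32; thirty-second = 1; double-dotted whole rest = 56; quarter = 8; dotted half = 24; thirty-second = 1.
Adding: 12 + 32 + 1 + 56 + 8 + 24 + 1 = 134.
134 ÷ 32 = 4 complete bars with 6 thirty-second notes remaining.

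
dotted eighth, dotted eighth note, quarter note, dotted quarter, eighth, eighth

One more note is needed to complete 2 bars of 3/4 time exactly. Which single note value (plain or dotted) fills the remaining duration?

2 bars of 3/4 = 24 sixteenth notes.
Each duration in sixteenth notes: dotted eighth = 3; dotted eighth note = 3; quarter note = 4; dotted quarter = 6; eighth = 2; eighth = 2.
Altogether 3 + 3 + 4 + 6 + 2 + 2 = 20.
Remaining: 24 − 20 = 4 sixteenth notes, which is a quarter note.

quarter note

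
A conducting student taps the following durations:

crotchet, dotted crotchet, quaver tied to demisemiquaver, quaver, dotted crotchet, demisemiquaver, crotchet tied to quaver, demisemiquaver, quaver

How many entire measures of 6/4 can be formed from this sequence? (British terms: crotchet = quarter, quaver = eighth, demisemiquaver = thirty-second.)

1

One bar of 6/4 = 48 thirty-second notes.
Convert each value to thirty-second notes: crotchet = 8; dotted crotchet = 12; quaver tied to demisemiquaver (quaver + demisemiquaver) = 5; quaver = 4; dotted crotchet = 12; demisemiquaver = 1; crotchet tied to quaver (crotchet + quaver) = 12; demisemiquaver = 1; quaver = 4.
Altogether 8 + 12 + 5 + 4 + 12 + 1 + 12 + 1 + 4 = 59.
59 ÷ 48 = 1 complete bar with 11 left over.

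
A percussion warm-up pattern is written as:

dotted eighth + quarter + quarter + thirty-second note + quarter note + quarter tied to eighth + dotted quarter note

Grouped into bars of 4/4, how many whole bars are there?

1

One bar of 4/4 = 32 thirty-second notes.
Each duration in thirty-second notes: dotted eighth = 6; quarter = 8; quarter = 8; thirty-second note = 1; quarter note = 8; quarter tied to eighth (quarter + eighth) = 12; dotted quarter note = 12.
Adding: 6 + 8 + 8 + 1 + 8 + 12 + 12 = 55.
55 ÷ 32 = 1 complete bar with 23 left over.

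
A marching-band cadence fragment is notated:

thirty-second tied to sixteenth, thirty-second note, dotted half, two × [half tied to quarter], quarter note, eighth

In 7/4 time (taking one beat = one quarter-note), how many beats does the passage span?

One quarter-note beat = 8 thirty-second notes.
In thirty-second notes: thirty-second tied to sixteenth (thirty-second + sixteenth) = 3; thirty-second note = 1; dotted half = 24; half tied to quarter (half + quarter) = 24; half tied to quarter (half + quarter) = 24; quarter note = 8; eighth = 4.
Altogether 3 + 1 + 24 + 24 + 24 + 8 + 4 = 88.
88 ÷ 8 = 11 beats.

11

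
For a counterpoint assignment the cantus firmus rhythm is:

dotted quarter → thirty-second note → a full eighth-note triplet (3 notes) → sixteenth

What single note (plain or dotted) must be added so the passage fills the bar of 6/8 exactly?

thirty-second note

The bar of 6/8 = 24 thirty-second notes.
Express everything in thirty-second notes: dotted quarter = 12; thirty-second note = 1; a full eighth-note triplet (3 notes) (three triplet eighths span one quarter) = 8; sixteenth = 2.
Total: 12 + 1 + 8 + 2 = 23.
Remaining: 24 − 23 = 1 thirty-second note, which is a thirty-second note.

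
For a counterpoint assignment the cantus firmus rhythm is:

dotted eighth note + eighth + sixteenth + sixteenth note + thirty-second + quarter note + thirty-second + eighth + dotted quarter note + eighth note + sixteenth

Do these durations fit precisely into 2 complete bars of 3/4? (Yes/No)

No

One bar of 3/4 = 24 thirty-second notes, so 2 bars = 48.
In thirty-second notes: dotted eighth note = 6; eighth = 4; sixteenth = 2; sixteenth note = 2; thirty-second = 1; quarter note = 8; thirty-second = 1; eighth = 4; dotted quarter note = 12; eighth note = 4; sixteenth = 2.
Total: 6 + 4 + 2 + 2 + 1 + 8 + 1 + 4 + 12 + 4 + 2 = 46.
46 falls short of 48, so the answer is No.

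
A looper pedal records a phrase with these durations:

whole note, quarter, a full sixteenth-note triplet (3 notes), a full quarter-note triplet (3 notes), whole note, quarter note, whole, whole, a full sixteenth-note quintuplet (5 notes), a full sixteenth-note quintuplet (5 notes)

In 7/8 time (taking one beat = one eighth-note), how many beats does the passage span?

45

One eighth-note beat = 2 sixteenth notes.
Express everything in sixteenth notes: whole note = 16; quarter = 4; a full sixteenth-note triplet (3 notes) (three triplet sixteenths span one eighth) = 2; a full quarter-note triplet (3 notes) (three triplet quarters span one half) = 8; whole note = 16; quarter note = 4; whole = 16; whole = 16; a full sixteenth-note quintuplet (5 notes) (five quintuplet sixteenths span one quarter) = 4; a full sixteenth-note quintuplet (5 notes) (five quintuplet sixteenths span one quarter) = 4.
Sum: 16 + 4 + 2 + 8 + 16 + 4 + 16 + 16 + 4 + 4 = 90.
90 ÷ 2 = 45 beats.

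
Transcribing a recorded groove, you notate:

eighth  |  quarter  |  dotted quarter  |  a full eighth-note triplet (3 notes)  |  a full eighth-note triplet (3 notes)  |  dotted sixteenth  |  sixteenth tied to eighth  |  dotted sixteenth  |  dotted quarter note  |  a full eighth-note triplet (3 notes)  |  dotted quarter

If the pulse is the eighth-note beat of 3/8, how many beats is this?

21

One eighth-note beat = 4 thirty-second notes.
In thirty-second notes: eighth = 4; quarter = 8; dotted quarter = 12; a full eighth-note triplet (3 notes) (three triplet eighths span one quarter) = 8; a full eighth-note triplet (3 notes) (three triplet eighths span one quarter) = 8; dotted sixteenth = 3; sixteenth tied to eighth (sixteenth + eighth) = 6; dotted sixteenth = 3; dotted quarter note = 12; a full eighth-note triplet (3 notes) (three triplet eighths span one quarter) = 8; dotted quarter = 12.
Sum: 4 + 8 + 12 + 8 + 8 + 3 + 6 + 3 + 12 + 8 + 12 = 84.
84 ÷ 4 = 21 beats.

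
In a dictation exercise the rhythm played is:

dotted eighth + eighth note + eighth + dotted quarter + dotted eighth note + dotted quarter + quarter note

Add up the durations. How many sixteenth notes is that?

26

Convert each value to sixteenth notes: dotted eighth = 3; eighth note = 2; eighth = 2; dotted quarter = 6; dotted eighth note = 3; dotted quarter = 6; quarter note = 4.
Adding: 3 + 2 + 2 + 6 + 3 + 6 + 4 = 26 sixteenth notes.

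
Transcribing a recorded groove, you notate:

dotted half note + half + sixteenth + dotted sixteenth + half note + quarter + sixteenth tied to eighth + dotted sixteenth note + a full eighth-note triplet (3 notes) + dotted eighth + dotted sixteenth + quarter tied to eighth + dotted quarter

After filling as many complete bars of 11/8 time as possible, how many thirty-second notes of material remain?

31

One bar of 11/8 = 44 thirty-second notes.
Working in thirty-second notes: dotted half note = 24; half = 16; sixteenth = 2; dotted sixteenth = 3; half note = 16; quarter = 8; sixteenth tied to eighth (sixteenth + eighth) = 6; dotted sixteenth note = 3; a full eighth-note triplet (3 notes) (three triplet eighths span one quarter) = 8; dotted eighth = 6; dotted sixteenth = 3; quarter tied to eighth (quarter + eighth) = 12; dotted quarter = 12.
Altogether 24 + 16 + 2 + 3 + 16 + 8 + 6 + 3 + 8 + 6 + 3 + 12 + 12 = 119.
119 ÷ 44 = 2 complete bars with 31 thirty-second notes remaining.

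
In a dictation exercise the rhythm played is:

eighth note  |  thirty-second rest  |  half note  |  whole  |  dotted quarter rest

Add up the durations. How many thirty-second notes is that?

Convert each value to thirty-second notes: eighth note = 4; thirty-second rest = 1; half note = 16; whole = 32; dotted quarter rest = 12.
Sum: 4 + 1 + 16 + 32 + 12 = 65 thirty-second notes.

65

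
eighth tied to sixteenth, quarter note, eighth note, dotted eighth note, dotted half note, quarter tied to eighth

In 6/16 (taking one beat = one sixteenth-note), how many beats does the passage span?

30

One sixteenth-note beat = 2 thirty-second notes.
Express everything in thirty-second notes: eighth tied to sixteenth (eighth + sixteenth) = 6; quarter note = 8; eighth note = 4; dotted eighth note = 6; dotted half note = 24; quarter tied to eighth (quarter + eighth) = 12.
Altogether 6 + 8 + 4 + 6 + 24 + 12 = 60.
60 ÷ 2 = 30 beats.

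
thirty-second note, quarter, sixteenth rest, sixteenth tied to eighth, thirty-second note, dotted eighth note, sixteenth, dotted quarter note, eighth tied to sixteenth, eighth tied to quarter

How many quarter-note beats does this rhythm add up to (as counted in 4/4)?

7

One quarter-note beat = 8 thirty-second notes.
Convert each value to thirty-second notes: thirty-second note = 1; quarter = 8; sixteenth rest = 2; sixteenth tied to eighth (sixteenth + eighth) = 6; thirty-second note = 1; dotted eighth note = 6; sixteenth = 2; dotted quarter note = 12; eighth tied to sixteenth (eighth + sixteenth) = 6; eighth tied to quarter (eighth + quarter) = 12.
Sum: 1 + 8 + 2 + 6 + 1 + 6 + 2 + 12 + 6 + 12 = 56.
56 ÷ 8 = 7 beats.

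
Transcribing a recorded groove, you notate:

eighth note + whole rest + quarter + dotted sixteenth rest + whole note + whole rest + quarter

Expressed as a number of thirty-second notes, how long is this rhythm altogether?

In thirty-second notes: eighth note = 4; whole rest = 32; quarter = 8; dotted sixteenth rest = 3; whole note = 32; whole rest = 32; quarter = 8.
Altogether 4 + 32 + 8 + 3 + 32 + 32 + 8 = 119 thirty-second notes.

119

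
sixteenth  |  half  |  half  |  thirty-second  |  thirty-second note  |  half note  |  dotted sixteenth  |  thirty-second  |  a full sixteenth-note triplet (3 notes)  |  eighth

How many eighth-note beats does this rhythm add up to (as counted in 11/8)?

One eighth-note beat = 4 thirty-second notes.
Working in thirty-second notes: sixteenth = 2; half = 16; half = 16; thirty-second = 1; thirty-second note = 1; half note = 16; dotted sixteenth = 3; thirty-second = 1; a full sixteenth-note triplet (3 notes) (three triplet sixteenths span one eighth) = 4; eighth = 4.
Sum: 2 + 16 + 16 + 1 + 1 + 16 + 3 + 1 + 4 + 4 = 64.
64 ÷ 4 = 16 beats.

16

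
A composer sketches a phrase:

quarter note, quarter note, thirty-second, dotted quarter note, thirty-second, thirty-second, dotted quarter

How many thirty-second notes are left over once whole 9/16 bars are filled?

7

One bar of 9/16 = 18 thirty-second notes.
In thirty-second notes: quarter note = 8; quarter note = 8; thirty-second = 1; dotted quarter note = 12; thirty-second = 1; thirty-second = 1; dotted quarter = 12.
Altogether 8 + 8 + 1 + 12 + 1 + 1 + 12 = 43.
43 ÷ 18 = 2 complete bars with 7 thirty-second notes remaining.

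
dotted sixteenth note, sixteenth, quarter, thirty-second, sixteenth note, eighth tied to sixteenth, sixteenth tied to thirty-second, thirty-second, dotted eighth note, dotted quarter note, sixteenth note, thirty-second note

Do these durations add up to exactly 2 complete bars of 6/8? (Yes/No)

No

One bar of 6/8 = 24 thirty-second notes, so 2 bars = 48.
In thirty-second notes: dotted sixteenth note = 3; sixteenth = 2; quarter = 8; thirty-second = 1; sixteenth note = 2; eighth tied to sixteenth (eighth + sixteenth) = 6; sixteenth tied to thirty-second (sixteenth + thirty-second) = 3; thirty-second = 1; dotted eighth note = 6; dotted quarter note = 12; sixteenth note = 2; thirty-second note = 1.
Total: 3 + 2 + 8 + 1 + 2 + 6 + 3 + 1 + 6 + 12 + 2 + 1 = 47.
47 falls short of 48, so the answer is No.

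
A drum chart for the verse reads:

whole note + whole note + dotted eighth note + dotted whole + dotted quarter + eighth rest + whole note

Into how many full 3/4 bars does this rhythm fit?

6

One bar of 3/4 = 12 sixteenth notes.
Each duration in sixteenth notes: whole note = 16; whole note = 16; dotted eighth note = 3; dotted whole = 24; dotted quarter = 6; eighth rest = 2; whole note = 16.
Total: 16 + 16 + 3 + 24 + 6 + 2 + 16 = 83.
83 ÷ 12 = 6 complete bars with 11 left over.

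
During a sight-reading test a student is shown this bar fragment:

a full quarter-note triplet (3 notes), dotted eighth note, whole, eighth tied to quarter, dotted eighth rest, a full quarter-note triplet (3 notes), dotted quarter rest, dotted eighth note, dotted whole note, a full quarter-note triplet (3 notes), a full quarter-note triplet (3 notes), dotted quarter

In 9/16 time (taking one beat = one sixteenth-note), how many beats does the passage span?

One sixteenth-note beat = 2 thirty-second notes.
In thirty-second notes: a full quarter-note triplet (3 notes) (three triplet quarters span one half) = 16; dotted eighth note = 6; whole = 32; eighth tied to quarter (eighth + quarter) = 12; dotted eighth rest = 6; a full quarter-note triplet (3 notes) (three triplet quarters span one half) = 16; dotted quarter rest = 12; dotted eighth note = 6; dotted whole note = 48; a full quarter-note triplet (3 notes) (three triplet quarters span one half) = 16; a full quarter-note triplet (3 notes) (three triplet quarters span one half) = 16; dotted quarter = 12.
Total: 16 + 6 + 32 + 12 + 6 + 16 + 12 + 6 + 48 + 16 + 16 + 12 = 198.
198 ÷ 2 = 99 beats.

99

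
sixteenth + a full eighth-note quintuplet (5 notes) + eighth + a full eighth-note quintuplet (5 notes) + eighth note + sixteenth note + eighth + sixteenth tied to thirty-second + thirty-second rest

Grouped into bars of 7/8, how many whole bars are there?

One bar of 7/8 = 28 thirty-second notes.
Working in thirty-second notes: sixteenth = 2; a full eighth-note quintuplet (5 notes) (five quintuplet eighths span one half) = 16; eighth = 4; a full eighth-note quintuplet (5 notes) (five quintuplet eighths span one half) = 16; eighth note = 4; sixteenth note = 2; eighth = 4; sixteenth tied to thirty-second (sixteenth + thirty-second) = 3; thirty-second rest = 1.
Adding: 2 + 16 + 4 + 16 + 4 + 2 + 4 + 3 + 1 = 52.
52 ÷ 28 = 1 complete bar with 24 left over.

1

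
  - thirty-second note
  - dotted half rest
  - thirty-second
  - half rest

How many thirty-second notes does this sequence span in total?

Working in thirty-second notes: thirty-second note = 1; dotted half rest = 24; thirty-second = 1; half rest = 16.
Adding: 1 + 24 + 1 + 16 = 42 thirty-second notes.

42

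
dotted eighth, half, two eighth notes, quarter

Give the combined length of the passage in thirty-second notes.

Each duration in thirty-second notes: dotted eighth = 6; half = 16; eighth note = 4; eighth note = 4; quarter = 8.
Adding: 6 + 16 + 4 + 4 + 8 = 38 thirty-second notes.

38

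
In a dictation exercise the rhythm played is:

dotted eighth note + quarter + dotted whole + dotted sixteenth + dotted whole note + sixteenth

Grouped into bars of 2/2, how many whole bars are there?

3

One bar of 2/2 = 32 thirty-second notes.
In thirty-second notes: dotted eighth note = 6; quarter = 8; dotted whole = 48; dotted sixteenth = 3; dotted whole note = 48; sixteenth = 2.
Total: 6 + 8 + 48 + 3 + 48 + 2 = 115.
115 ÷ 32 = 3 complete bars with 19 left over.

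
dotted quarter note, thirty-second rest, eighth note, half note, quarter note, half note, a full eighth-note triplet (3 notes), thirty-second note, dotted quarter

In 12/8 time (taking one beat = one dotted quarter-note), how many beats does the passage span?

One dotted quarter-note beat = 12 thirty-second notes.
In thirty-second notes: dotted quarter note = 12; thirty-second rest = 1; eighth note = 4; half note = 16; quarter note = 8; half note = 16; a full eighth-note triplet (3 notes) (three triplet eighths span one quarter) = 8; thirty-second note = 1; dotted quarter = 12.
Sum: 12 + 1 + 4 + 16 + 8 + 16 + 8 + 1 + 12 = 78.
78 ÷ 12 = 6.5 beats.

6.5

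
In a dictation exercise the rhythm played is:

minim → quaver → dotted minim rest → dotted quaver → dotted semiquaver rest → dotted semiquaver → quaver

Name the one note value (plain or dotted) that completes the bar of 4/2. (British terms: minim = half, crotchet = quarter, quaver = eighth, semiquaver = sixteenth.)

The bar of 4/2 = 64 thirty-second notes.
Express everything in thirty-second notes: minim = 16; quaver = 4; dotted minim rest = 24; dotted quaver = 6; dotted semiquaver rest = 3; dotted semiquaver = 3; quaver = 4.
Sum: 16 + 4 + 24 + 6 + 3 + 3 + 4 = 60.
Remaining: 64 − 60 = 4 thirty-second notes, which is a eighth note.

eighth note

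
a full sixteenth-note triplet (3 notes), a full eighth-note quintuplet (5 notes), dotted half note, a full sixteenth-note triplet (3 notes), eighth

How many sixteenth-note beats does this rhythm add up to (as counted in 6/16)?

One sixteenth-note beat = 2 thirty-second notes.
Express everything in thirty-second notes: a full sixteenth-note triplet (3 notes) (three triplet sixteenths span one eighth) = 4; a full eighth-note quintuplet (5 notes) (five quintuplet eighths span one half) = 16; dotted half note = 24; a full sixteenth-note triplet (3 notes) (three triplet sixteenths span one eighth) = 4; eighth = 4.
Sum: 4 + 16 + 24 + 4 + 4 = 52.
52 ÷ 2 = 26 beats.

26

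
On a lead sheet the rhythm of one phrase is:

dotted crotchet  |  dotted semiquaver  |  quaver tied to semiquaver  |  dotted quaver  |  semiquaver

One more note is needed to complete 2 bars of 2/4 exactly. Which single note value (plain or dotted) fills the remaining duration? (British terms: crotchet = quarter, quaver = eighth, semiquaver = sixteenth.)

2 bars of 2/4 = 32 thirty-second notes.
In thirty-second notes: dotted crotchet = 12; dotted semiquaver = 3; quaver tied to semiquaver (quaver + semiquaver) = 6; dotted quaver = 6; semiquaver = 2.
Sum: 12 + 3 + 6 + 6 + 2 = 29.
Remaining: 32 − 29 = 3 thirty-second notes, which is a dotted sixteenth note.

dotted sixteenth note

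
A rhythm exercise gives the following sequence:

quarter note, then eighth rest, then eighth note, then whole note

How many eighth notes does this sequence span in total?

12

Each duration in eighth notes: quarter note = 2; eighth rest = 1; eighth note = 1; whole note = 8.
Total: 2 + 1 + 1 + 8 = 12 eighth notes.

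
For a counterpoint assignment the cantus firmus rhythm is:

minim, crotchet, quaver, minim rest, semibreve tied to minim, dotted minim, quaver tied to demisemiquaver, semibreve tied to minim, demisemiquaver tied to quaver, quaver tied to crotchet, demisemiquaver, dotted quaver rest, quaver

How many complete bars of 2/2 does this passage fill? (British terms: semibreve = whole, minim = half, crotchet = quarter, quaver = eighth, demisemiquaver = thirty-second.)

One bar of 2/2 = 32 thirty-second notes.
Each duration in thirty-second notes: minim = 16; crotchet = 8; quaver = 4; minim rest = 16; semibreve tied to minim (semibreve + minim) = 48; dotted minim = 24; quaver tied to demisemiquaver (quaver + demisemiquaver) = 5; semibreve tied to minim (semibreve + minim) = 48; demisemiquaver tied to quaver (demisemiquaver + quaver) = 5; quaver tied to crotchet (quaver + crotchet) = 12; demisemiquaver = 1; dotted quaver rest = 6; quaver = 4.
Total: 16 + 8 + 4 + 16 + 48 + 24 + 5 + 48 + 5 + 12 + 1 + 6 + 4 = 197.
197 ÷ 32 = 6 complete bars with 5 left over.

6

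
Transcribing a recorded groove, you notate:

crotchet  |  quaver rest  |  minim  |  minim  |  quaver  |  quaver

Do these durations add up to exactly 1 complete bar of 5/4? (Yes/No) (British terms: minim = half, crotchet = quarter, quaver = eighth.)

One bar of 5/4 = 10 eighth notes.
Each duration in eighth notes: crotchet = 2; quaver rest = 1; minim = 4; minim = 4; quaver = 1; quaver = 1.
Adding: 2 + 1 + 4 + 4 + 1 + 1 = 13.
13 exceeds 10, so the answer is No.

No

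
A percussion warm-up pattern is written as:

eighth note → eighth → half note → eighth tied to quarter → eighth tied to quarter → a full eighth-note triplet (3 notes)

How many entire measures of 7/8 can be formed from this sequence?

One bar of 7/8 = 7 eighth notes.
Convert each value to eighth notes: eighth note = 1; eighth = 1; half note = 4; eighth tied to quarter (eighth + quarter) = 3; eighth tied to quarter (eighth + quarter) = 3; a full eighth-note triplet (3 notes) (three triplet eighths span one quarter) = 2.
Sum: 1 + 1 + 4 + 3 + 3 + 2 = 14.
14 ÷ 7 = 2 complete bars with 0 left over.

2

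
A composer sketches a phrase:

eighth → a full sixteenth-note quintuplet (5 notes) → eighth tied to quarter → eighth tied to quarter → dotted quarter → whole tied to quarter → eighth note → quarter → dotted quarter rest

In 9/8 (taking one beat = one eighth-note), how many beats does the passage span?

One eighth-note beat = 2 sixteenth notes.
Working in sixteenth notes: eighth = 2; a full sixteenth-note quintuplet (5 notes) (five quintuplet sixteenths span one quarter) = 4; eighth tied to quarter (eighth + quarter) = 6; eighth tied to quarter (eighth + quarter) = 6; dotted quarter = 6; whole tied to quarter (whole + quarter) = 20; eighth note = 2; quarter = 4; dotted quarter rest = 6.
Sum: 2 + 4 + 6 + 6 + 6 + 20 + 2 + 4 + 6 = 56.
56 ÷ 2 = 28 beats.

28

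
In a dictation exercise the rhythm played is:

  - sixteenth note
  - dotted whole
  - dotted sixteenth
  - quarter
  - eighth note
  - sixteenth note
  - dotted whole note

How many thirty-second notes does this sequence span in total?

Each duration in thirty-second notes: sixteenth note = 2; dotted whole = 48; dotted sixteenth = 3; quarter = 8; eighth note = 4; sixteenth note = 2; dotted whole note = 48.
Sum: 2 + 48 + 3 + 8 + 4 + 2 + 48 = 115 thirty-second notes.

115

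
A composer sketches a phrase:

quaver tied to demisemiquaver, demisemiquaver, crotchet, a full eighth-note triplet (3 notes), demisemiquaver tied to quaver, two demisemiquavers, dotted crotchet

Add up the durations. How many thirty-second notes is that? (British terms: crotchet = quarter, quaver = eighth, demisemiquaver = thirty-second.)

41

In thirty-second notes: quaver tied to demisemiquaver (quaver + demisemiquaver) = 5; demisemiquaver = 1; crotchet = 8; a full eighth-note triplet (3 notes) (three triplet eighths span one quarter) = 8; demisemiquaver tied to quaver (demisemiquaver + quaver) = 5; demisemiquaver = 1; demisemiquaver = 1; dotted crotchet = 12.
Adding: 5 + 1 + 8 + 8 + 5 + 1 + 1 + 12 = 41 thirty-second notes.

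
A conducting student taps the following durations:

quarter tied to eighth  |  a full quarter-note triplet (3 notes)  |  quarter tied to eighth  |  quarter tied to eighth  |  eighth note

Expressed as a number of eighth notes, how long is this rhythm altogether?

Convert each value to eighth notes: quarter tied to eighth (quarter + eighth) = 3; a full quarter-note triplet (3 notes) (three triplet quarters span one half) = 4; quarter tied to eighth (quarter + eighth) = 3; quarter tied to eighth (quarter + eighth) = 3; eighth note = 1.
Altogether 3 + 4 + 3 + 3 + 1 = 14 eighth notes.

14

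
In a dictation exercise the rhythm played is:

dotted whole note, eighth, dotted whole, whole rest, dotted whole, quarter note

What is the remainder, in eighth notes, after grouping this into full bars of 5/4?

One bar of 5/4 = 10 eighth notes.
Express everything in eighth notes: dotted whole note = 12; eighth = 1; dotted whole = 12; whole rest = 8; dotted whole = 12; quarter note = 2.
Total: 12 + 1 + 12 + 8 + 12 + 2 = 47.
47 ÷ 10 = 4 complete bars with 7 eighth notes remaining.

7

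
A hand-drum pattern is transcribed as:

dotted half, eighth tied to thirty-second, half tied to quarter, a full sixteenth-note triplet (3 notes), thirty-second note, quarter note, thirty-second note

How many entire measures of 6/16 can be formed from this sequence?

5

One bar of 6/16 = 12 thirty-second notes.
In thirty-second notes: dotted half = 24; eighth tied to thirty-second (eighth + thirty-second) = 5; half tied to quarter (half + quarter) = 24; a full sixteenth-note triplet (3 notes) (three triplet sixteenths span one eighth) = 4; thirty-second note = 1; quarter note = 8; thirty-second note = 1.
Total: 24 + 5 + 24 + 4 + 1 + 8 + 1 = 67.
67 ÷ 12 = 5 complete bars with 7 left over.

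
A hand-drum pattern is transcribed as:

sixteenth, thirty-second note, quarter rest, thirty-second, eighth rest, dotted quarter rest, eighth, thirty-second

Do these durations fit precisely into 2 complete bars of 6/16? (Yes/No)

No

One bar of 6/16 = 12 thirty-second notes, so 2 bars = 24.
Express everything in thirty-second notes: sixteenth = 2; thirty-second note = 1; quarter rest = 8; thirty-second = 1; eighth rest = 4; dotted quarter rest = 12; eighth = 4; thirty-second = 1.
Adding: 2 + 1 + 8 + 1 + 4 + 12 + 4 + 1 = 33.
33 exceeds 24, so the answer is No.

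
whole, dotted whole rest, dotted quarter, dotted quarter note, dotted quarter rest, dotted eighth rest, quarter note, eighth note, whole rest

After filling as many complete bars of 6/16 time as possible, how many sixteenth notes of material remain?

5

One bar of 6/16 = 6 sixteenth notes.
Each duration in sixteenth notes: whole = 16; dotted whole rest = 24; dotted quarter = 6; dotted quarter note = 6; dotted quarter rest = 6; dotted eighth rest = 3; quarter note = 4; eighth note = 2; whole rest = 16.
Altogether 16 + 24 + 6 + 6 + 6 + 3 + 4 + 2 + 16 = 83.
83 ÷ 6 = 13 complete bars with 5 sixteenth notes remaining.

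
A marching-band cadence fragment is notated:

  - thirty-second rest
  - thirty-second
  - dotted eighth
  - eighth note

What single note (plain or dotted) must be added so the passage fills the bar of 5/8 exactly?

The bar of 5/8 = 20 thirty-second notes.
Express everything in thirty-second notes: thirty-second rest = 1; thirty-second = 1; dotted eighth = 6; eighth note = 4.
Altogether 1 + 1 + 6 + 4 = 12.
Remaining: 20 − 12 = 8 thirty-second notes, which is a quarter note.

quarter note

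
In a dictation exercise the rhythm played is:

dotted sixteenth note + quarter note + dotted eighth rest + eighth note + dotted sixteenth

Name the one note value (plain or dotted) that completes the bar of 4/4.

The bar of 4/4 = 32 thirty-second notes.
Convert each value to thirty-second notes: dotted sixteenth note = 3; quarter note = 8; dotted eighth rest = 6; eighth note = 4; dotted sixteenth = 3.
Sum: 3 + 8 + 6 + 4 + 3 = 24.
Remaining: 32 − 24 = 8 thirty-second notes, which is a quarter note.

quarter note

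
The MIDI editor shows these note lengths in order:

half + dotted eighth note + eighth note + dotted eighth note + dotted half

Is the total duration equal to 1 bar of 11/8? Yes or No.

No

One bar of 11/8 = 22 sixteenth notes.
In sixteenth notes: half = 8; dotted eighth note = 3; eighth note = 2; dotted eighth note = 3; dotted half = 12.
Altogether 8 + 3 + 2 + 3 + 12 = 28.
28 exceeds 22, so the answer is No.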